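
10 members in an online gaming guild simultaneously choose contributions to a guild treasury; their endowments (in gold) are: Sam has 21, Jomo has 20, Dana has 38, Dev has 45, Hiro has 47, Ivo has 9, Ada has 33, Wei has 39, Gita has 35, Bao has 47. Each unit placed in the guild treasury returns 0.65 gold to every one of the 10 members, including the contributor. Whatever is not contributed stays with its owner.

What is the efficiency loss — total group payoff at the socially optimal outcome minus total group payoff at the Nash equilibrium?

The private return per contributed unit is 0.65 < 1 for everyone, so the Nash equilibrium is zero contribution and the group total is Σ E_j = 21 + 20 + 38 + 45 + 47 + 9 + 33 + 39 + 35 + 47 = 334.
Each contributed unit returns 6.500 to the group, so the social optimum is full contribution by everyone: group total = 6.500 × 334 = 2171.00.
Efficiency loss = (6.500 − 1) × 334 = 1837.00.

1837.00 gold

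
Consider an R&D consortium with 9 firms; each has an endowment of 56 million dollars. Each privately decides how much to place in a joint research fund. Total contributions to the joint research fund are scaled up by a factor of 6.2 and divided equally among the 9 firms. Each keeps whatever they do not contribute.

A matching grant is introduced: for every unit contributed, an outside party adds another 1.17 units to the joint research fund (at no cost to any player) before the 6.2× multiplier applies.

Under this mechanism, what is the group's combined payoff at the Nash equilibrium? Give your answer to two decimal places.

6780.82 million dollars

With the mechanism, a contributed unit returns 6.2 × 2.17 / 9 = 1.4949 per unit of net cost to the contributor — now above 1 — so contributing fully is weakly dominant for every player.
So the Nash equilibrium is full contribution by all 9; the group earns 6.2 × 2.17 × 504 = 6780.82.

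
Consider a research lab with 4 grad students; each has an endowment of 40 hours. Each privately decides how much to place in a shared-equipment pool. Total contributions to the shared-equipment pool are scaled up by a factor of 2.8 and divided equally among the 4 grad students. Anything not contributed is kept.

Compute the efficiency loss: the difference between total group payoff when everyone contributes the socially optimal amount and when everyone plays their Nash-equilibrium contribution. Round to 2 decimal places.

Each contributed unit returns 2.8/4 = 0.7000 to its contributor — below 1 — so contributing 0 is dominant for every player. At the Nash equilibrium everyone keeps their 40, and the group total is 4 × 40 = 160.
Each contributed unit returns 2.800 to the group as a whole (0.7000 to each of 4 players), which exceeds 1, so the social optimum is full contribution: group total = 2.800 × 160 = 448.00.
Efficiency loss = 448.00 − 160 = 288.00.

288.00 hours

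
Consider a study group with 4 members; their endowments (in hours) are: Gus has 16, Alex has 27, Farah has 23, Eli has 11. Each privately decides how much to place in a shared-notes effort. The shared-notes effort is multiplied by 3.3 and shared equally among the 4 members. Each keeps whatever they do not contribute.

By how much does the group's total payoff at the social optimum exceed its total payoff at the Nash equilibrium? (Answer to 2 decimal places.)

The private return per contributed unit is 3.3/4 = 0.8250 < 1 for every player regardless of endowment, so the Nash equilibrium is zero contribution and the group total is Σ E_j = 16 + 27 + 23 + 11 = 77.
Each contributed unit returns 3.300 to the group, so the social optimum is full contribution by everyone: group total = 3.300 × 77 = 254.10.
Efficiency loss = (3.300 − 1) × 77 = 177.10.

177.10 hours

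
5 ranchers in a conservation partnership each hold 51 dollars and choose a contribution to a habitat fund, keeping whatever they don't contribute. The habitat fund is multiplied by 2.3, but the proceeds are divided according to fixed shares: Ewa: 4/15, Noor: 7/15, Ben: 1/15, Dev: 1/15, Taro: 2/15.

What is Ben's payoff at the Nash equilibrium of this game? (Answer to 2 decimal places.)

58.82 dollars

Player j's private return per contributed unit is 2.3 × (j's share). Contributing is weakly dominant for j when that share is at least 1/2.3 = 0.4348, and contributing 0 is dominant otherwise.
The only share above 0.4348 is Noor's 7/15, contributing 51; the remaining 4 contribute 0. Total contributed: 51.
Ben keeps 51 and receives 2.3 × 51 × 1/15 = 7.82 from the habitat fund, for a payoff of 58.82.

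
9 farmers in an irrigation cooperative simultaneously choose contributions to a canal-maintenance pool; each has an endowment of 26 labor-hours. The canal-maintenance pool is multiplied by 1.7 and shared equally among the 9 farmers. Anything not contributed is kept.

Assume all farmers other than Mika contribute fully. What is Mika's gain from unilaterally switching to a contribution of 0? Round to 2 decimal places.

21.09 labor-hours

Switching from a contribution of 26 to 0 lets Mika keep an extra 26 labor-hours, but lowers the canal-maintenance pool by 26, which costs Mika their own share of that drop: 1.7/9 × 26 = 4.91.
Net gain = 26 − 4.91 = 21.09. The private return per contributed unit (0.1889) is below 1, so free-riding is indeed the best response regardless of what the others do.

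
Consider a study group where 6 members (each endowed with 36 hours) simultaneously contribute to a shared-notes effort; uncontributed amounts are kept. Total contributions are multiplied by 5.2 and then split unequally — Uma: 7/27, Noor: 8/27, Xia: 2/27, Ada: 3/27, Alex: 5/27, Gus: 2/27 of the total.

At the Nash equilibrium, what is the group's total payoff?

Each unit j contributes comes back to j as 5.2 × (j's share), so j prefers to contribute only if that share exceeds 1/5.2 = 0.1923; otherwise keeping the unit dominates.
Uma and Noor clear that bar, contributing 36 each; the remaining 4 contribute 0. Total contributed: 72.
The shared-notes effort pays out 5.2 × 72 = 374.40 in total (split across the unequal shares, but the aggregate is all that matters for the group sum).
The 4 free-riders keep 36 each, adding 144. Group total = 144 + 374.40 = 518.40.

518.40 hours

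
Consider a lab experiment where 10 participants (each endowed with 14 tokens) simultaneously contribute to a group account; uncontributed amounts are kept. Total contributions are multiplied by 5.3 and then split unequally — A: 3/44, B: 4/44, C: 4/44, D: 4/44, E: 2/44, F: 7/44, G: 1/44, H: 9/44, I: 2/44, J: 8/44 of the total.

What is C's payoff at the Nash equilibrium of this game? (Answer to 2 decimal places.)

20.75 tokens

Each unit j contributes comes back to j as 5.3 × (j's share), so j prefers to contribute only if that share exceeds 1/5.3 = 0.1887; otherwise keeping the unit dominates.
Only H (9/44) clears that bar, contributing 14; the remaining 9 contribute 0. Total contributed: 14.
C keeps 14 and receives 5.3 × 14 × 4/44 = 6.75 from the group account, for a payoff of 20.75.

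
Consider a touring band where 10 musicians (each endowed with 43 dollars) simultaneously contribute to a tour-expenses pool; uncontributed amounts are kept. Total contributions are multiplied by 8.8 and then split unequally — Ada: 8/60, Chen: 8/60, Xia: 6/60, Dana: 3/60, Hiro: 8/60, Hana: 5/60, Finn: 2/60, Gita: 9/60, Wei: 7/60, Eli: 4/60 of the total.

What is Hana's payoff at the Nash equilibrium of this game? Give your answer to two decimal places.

Player j's private return per contributed unit is 8.8 × (j's share). Contributing is weakly dominant for j when that share is at least 1/8.8 = 0.1136, and contributing 0 is dominant otherwise.
The shares above 0.1136 belong to Ada, Chen, Hiro, Gita and Wei, contributing 43 each; the remaining 5 contribute 0. Total contributed: 215.
Hana keeps 43 and receives 8.8 × 215 × 5/60 = 157.67 from the tour-expenses pool, for a payoff of 200.67.

200.67 dollars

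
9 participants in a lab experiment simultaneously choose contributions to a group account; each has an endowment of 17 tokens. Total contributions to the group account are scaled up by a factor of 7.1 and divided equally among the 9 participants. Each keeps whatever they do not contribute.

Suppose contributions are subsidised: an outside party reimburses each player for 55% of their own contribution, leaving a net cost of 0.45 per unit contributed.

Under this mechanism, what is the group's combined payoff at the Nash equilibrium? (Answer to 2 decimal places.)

1170.45 tokens

The effective private return per unit is now (7.1/9) / 0.45 = 1.7531 > 1, so every player's dominant strategy flips to full contribution.
So the Nash equilibrium is full contribution by all 9; the group earns 9 × (17 × 0.55 + 7.1 × 17) = 1170.45.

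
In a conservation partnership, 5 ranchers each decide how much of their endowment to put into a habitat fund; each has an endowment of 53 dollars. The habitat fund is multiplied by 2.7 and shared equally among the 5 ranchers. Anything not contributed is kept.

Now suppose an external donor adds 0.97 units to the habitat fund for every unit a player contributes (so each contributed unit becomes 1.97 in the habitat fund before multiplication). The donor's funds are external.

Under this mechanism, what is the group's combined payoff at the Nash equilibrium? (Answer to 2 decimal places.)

1409.54 dollars

Under the mechanism each unit contributed yields 2.7 × 1.97 / 5 = 1.0638 back to its contributor per unit of net cost, which exceeds 1, making full contribution the dominant choice for everyone.
So the Nash equilibrium is full contribution by all 5; the group earns 2.7 × 1.97 × 265 = 1409.54.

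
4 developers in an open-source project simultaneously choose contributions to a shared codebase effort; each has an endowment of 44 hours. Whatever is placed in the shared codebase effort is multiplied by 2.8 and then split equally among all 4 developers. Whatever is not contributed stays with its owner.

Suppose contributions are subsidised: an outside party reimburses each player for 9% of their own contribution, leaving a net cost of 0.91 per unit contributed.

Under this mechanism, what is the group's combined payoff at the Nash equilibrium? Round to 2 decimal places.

The effective private return is (2.8/4) / 0.91 = 0.7692, which is still under 1, so the mechanism doesn't change anyone's dominant strategy: zero contribution.
Everyone keeps their endowment and the group total is 4 × 44 = 176.

176.00 hours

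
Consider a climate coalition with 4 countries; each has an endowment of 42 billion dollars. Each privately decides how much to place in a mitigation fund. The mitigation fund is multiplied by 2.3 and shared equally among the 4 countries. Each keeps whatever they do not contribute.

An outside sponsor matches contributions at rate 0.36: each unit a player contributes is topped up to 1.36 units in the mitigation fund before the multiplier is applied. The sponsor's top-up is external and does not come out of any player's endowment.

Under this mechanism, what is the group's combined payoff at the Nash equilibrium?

The effective private return is 2.3 × 1.36 / 4 = 0.7820, which is still under 1, so the mechanism doesn't change anyone's dominant strategy: zero contribution.
Everyone keeps their endowment and the group total is 4 × 42 = 168.

168.00 billion dollars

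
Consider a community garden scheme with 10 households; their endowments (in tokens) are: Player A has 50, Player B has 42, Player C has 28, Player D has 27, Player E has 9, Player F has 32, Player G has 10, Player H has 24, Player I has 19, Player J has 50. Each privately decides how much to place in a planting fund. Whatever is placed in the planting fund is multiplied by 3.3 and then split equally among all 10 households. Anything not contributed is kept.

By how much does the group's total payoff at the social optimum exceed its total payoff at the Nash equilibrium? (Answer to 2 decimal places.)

The private return per contributed unit is 3.3/10 = 0.3300 < 1 for every player regardless of endowment, so the Nash equilibrium is zero contribution and the group total is Σ E_j = 50 + 42 + 28 + 27 + 9 + 32 + 10 + 24 + 19 + 50 = 291.
Each contributed unit returns 3.300 to the group, so the social optimum is full contribution by everyone: group total = 3.300 × 291 = 960.30.
Efficiency loss = (3.300 − 1) × 291 = 669.30.

669.30 tokens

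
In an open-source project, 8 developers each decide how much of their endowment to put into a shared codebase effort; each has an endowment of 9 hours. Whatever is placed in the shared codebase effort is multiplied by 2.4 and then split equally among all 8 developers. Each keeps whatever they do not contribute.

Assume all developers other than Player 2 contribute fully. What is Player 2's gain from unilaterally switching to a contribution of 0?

6.30 hours

Switching from a contribution of 9 to 0 lets Player 2 keep an extra 9 hours, but lowers the shared codebase effort by 9, which costs Player 2 their own share of that drop: 2.4/8 × 9 = 2.70.
Net gain = 9 − 2.70 = 6.30. The private return per contributed unit (0.3000) is below 1, so free-riding is indeed the best response regardless of what the others do.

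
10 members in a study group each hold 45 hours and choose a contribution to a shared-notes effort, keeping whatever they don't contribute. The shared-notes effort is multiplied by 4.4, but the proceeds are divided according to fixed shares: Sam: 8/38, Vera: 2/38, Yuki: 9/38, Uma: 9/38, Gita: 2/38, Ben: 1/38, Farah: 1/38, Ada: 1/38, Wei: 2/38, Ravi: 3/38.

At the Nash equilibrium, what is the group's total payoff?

Player j's private return per contributed unit is 4.4 × (j's share). Contributing is weakly dominant for j when that share is at least 1/4.4 = 0.2273, and contributing 0 is dominant otherwise.
The shares above 0.2273 belong to Yuki and Uma, contributing 45 each; the remaining 8 contribute 0. Total contributed: 90.
The shared-notes effort pays out 4.4 × 90 = 396.00 in total (split across the unequal shares, but the aggregate is all that matters for the group sum).
The 8 free-riders keep 45 each, adding 360. Group total = 360 + 396.00 = 756.00.

756.00 hours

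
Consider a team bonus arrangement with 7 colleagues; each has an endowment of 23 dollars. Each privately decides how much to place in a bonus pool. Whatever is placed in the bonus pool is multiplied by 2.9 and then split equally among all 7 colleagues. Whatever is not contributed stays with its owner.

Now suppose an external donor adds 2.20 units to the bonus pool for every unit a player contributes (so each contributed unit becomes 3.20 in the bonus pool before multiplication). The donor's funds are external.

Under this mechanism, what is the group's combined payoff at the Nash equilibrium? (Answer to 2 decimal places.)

1494.08 dollars

The effective private return per unit is now 2.9 × 3.20 / 7 = 1.3257 > 1, so every player's dominant strategy flips to full contribution.
At the Nash equilibrium everyone contributes 23. Group total payoff = 2.9 × 3.20 × 161 = 1494.08.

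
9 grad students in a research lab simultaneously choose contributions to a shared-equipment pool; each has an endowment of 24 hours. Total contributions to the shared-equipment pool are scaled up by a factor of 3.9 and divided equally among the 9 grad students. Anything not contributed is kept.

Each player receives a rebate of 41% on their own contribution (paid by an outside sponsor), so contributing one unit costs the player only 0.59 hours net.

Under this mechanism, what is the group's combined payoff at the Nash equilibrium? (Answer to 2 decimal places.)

Even with the mechanism, each unit contributed returns only (3.9/9) / 0.59 = 0.7345 per unit of net cost, so contributing nothing is still dominant.
Everyone keeps their endowment and the group total is 9 × 24 = 216.

216.00 hours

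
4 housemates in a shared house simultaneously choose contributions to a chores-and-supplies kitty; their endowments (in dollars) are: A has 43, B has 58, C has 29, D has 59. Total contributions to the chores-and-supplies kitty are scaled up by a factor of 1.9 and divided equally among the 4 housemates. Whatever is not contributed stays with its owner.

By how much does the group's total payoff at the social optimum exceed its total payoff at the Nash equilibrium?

The private return per contributed unit is 1.9/4 = 0.4750 < 1 for every player regardless of endowment, so the Nash equilibrium is zero contribution and the group total is Σ E_j = 43 + 58 + 29 + 59 = 189.
Each contributed unit returns 1.900 to the group, so the social optimum is full contribution by everyone: group total = 1.900 × 189 = 359.10.
Efficiency loss = (1.900 − 1) × 189 = 170.10.

170.10 dollars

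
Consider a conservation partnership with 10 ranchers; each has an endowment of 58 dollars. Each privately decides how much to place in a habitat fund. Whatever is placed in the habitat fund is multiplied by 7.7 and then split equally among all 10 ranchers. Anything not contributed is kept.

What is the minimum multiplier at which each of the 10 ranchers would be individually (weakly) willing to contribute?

A contributed unit returns (multiplier)/10 to its contributor.
This reaches 1 exactly when the multiplier is 10.

10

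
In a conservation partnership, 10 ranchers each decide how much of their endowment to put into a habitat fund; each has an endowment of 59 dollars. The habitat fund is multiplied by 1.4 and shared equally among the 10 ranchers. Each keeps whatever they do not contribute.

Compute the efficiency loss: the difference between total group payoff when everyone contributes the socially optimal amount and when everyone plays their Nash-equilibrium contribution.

236.00 dollars

Each contributed unit returns 1.4/10 = 0.1400 to its contributor — below 1 — so contributing 0 is dominant for every player. At the Nash equilibrium everyone keeps their 59, and the group total is 10 × 59 = 590.
Each contributed unit returns 1.400 to the group as a whole (0.1400 to each of 10 players), which exceeds 1, so the social optimum is full contribution: group total = 1.400 × 590 = 826.00.
Efficiency loss = 826.00 − 590 = 236.00.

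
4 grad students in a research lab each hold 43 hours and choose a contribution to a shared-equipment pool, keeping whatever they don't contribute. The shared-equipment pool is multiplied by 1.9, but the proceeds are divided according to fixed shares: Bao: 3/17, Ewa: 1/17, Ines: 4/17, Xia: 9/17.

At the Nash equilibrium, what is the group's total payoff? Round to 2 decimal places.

A player with share s gets back 1.9·s per unit contributed, so full contribution is dominant for anyone with s > 1/1.9 = 0.5263 and zero contribution is dominant for anyone below.
Only Xia (9/17) clears that bar, contributing 43; the remaining 3 contribute 0. Total contributed: 43.
The shared-equipment pool pays out 1.9 × 43 = 81.70 in total (split across the unequal shares, but the aggregate is all that matters for the group sum).
The 3 free-riders keep 43 each, adding 129. Group total = 129 + 81.70 = 210.70.

210.70 hours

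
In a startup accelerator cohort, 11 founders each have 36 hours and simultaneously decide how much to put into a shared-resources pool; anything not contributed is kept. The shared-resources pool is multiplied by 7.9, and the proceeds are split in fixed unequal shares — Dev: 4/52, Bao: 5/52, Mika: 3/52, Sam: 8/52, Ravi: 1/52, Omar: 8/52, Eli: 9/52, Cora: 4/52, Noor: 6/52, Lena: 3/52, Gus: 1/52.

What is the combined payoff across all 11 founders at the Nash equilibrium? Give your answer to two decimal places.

A player with share s gets back 7.9·s per unit contributed, so full contribution is dominant for anyone with s > 1/7.9 = 0.1266 and zero contribution is dominant for anyone below.
Sam, Omar and Eli are above the threshold, contributing 36 each; the remaining 8 contribute 0. Total contributed: 108.
The shared-resources pool pays out 7.9 × 108 = 853.20 in total (split across the unequal shares, but the aggregate is all that matters for the group sum).
The 8 free-riders keep 36 each, adding 288. Group total = 288 + 853.20 = 1141.20.

1141.20 hours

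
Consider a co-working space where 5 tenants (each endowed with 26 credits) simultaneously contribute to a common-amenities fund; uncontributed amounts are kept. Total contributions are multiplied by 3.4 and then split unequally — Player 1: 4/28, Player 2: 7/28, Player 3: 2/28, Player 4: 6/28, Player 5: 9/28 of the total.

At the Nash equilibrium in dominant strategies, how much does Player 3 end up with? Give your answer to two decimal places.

32.31 credits

A player with share s gets back 3.4·s per unit contributed, so full contribution is dominant for anyone with s > 1/3.4 = 0.2941 and zero contribution is dominant for anyone below.
Only Player 5 (9/28) clears that bar, contributing 26; the remaining 4 contribute 0. Total contributed: 26.
Player 3 keeps 26 and receives 3.4 × 26 × 2/28 = 6.31 from the common-amenities fund, for a payoff of 32.31.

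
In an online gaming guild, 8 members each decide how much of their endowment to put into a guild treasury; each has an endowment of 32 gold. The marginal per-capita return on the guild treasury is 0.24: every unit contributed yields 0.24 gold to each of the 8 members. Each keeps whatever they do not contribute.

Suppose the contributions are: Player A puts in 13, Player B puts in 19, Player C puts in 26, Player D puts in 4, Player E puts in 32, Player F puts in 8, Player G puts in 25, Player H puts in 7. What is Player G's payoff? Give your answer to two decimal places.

39.16 gold

Total contributed: 13 + 19 + 26 + 4 + 32 + 8 + 25 + 7 = 134.
Each receives 0.24 × 134 = 32.16 from the guild treasury.
Player G keeps 32 − 25 = 7, so Player G's payoff is 7 + 32.16 = 39.16.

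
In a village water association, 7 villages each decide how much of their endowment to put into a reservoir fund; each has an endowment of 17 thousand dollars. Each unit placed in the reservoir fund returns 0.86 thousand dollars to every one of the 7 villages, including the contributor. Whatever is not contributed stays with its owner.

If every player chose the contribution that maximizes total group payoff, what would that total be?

716.38 thousand dollars

Each contributed unit returns 6.020 to the group as a whole (0.86 to each of 7 players), which exceeds 1, so the social optimum is full contribution: group total = 6.020 × 119 = 716.38.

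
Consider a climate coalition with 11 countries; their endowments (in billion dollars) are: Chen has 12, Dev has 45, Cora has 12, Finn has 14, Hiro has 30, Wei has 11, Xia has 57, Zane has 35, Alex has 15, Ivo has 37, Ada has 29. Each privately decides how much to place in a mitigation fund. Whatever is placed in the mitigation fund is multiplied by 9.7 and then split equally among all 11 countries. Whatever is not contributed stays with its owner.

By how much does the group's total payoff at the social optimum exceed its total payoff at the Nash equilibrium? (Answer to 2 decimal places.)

2583.90 billion dollars

The private return per contributed unit is 9.7/11 = 0.8818 < 1 for every player regardless of endowment, so the Nash equilibrium is zero contribution and the group total is Σ E_j = 12 + 45 + 12 + 14 + 30 + 11 + 57 + 35 + 15 + 37 + 29 = 297.
Each contributed unit returns 9.700 to the group, so the social optimum is full contribution by everyone: group total = 9.700 × 297 = 2880.90.
Efficiency loss = (9.700 − 1) × 297 = 2583.90.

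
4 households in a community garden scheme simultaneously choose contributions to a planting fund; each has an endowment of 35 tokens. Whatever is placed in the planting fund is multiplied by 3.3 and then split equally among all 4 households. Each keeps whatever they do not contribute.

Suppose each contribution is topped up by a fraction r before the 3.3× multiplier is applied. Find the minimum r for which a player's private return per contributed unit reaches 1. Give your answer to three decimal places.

0.212

With matching at rate r, one contributed unit becomes (1 + r) in the planting fund and returns 3.3 × (1 + r) / 4 to the contributor.
Setting this equal to 1: 1 + r = 4/3.3 = 1.2121.
So the minimum matching rate is r = 1.2121 − 1 = 0.212.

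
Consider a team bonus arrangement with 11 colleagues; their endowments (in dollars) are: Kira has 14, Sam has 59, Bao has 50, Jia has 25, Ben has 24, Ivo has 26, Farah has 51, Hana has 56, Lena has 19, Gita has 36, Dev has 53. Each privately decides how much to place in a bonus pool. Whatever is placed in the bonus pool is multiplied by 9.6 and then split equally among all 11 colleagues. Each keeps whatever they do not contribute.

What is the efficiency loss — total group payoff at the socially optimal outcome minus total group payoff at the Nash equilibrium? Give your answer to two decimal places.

The private return per contributed unit is 9.6/11 = 0.8727 < 1 for every player regardless of endowment, so the Nash equilibrium is zero contribution and the group total is Σ E_j = 14 + 59 + 50 + 25 + 24 + 26 + 51 + 56 + 19 + 36 + 53 = 413.
Each contributed unit returns 9.600 to the group, so the social optimum is full contribution by everyone: group total = 9.600 × 413 = 3964.80.
Efficiency loss = (9.600 − 1) × 413 = 3551.80.

3551.80 dollars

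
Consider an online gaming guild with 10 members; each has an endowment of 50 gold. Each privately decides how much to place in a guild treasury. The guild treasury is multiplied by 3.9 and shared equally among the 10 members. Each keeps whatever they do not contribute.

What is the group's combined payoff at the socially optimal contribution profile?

1950.00 gold

Each contributed unit returns 3.900 to the group as a whole (0.3900 to each of 10 players), which exceeds 1, so the social optimum is full contribution: group total = 3.900 × 500 = 1950.00.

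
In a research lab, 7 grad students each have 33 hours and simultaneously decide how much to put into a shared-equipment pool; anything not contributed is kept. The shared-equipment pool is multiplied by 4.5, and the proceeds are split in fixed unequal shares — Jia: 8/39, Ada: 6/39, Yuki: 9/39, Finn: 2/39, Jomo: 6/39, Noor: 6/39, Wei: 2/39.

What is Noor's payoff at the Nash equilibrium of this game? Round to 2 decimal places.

Each unit j contributes comes back to j as 4.5 × (j's share), so j prefers to contribute only if that share exceeds 1/4.5 = 0.2222; otherwise keeping the unit dominates.
Yuki alone (share 9/39) is above the threshold, contributing 33; the remaining 6 contribute 0. Total contributed: 33.
Noor keeps 33 and receives 4.5 × 33 × 6/39 = 22.85 from the shared-equipment pool, for a payoff of 55.85.

55.85 hours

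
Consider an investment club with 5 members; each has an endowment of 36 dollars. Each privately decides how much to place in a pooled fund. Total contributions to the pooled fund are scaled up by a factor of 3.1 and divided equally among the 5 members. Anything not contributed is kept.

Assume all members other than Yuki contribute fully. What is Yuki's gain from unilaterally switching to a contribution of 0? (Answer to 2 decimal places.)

Switching from a contribution of 36 to 0 lets Yuki keep an extra 36 dollars, but lowers the pooled fund by 36, which costs Yuki their own share of that drop: 3.1/5 × 36 = 22.32.
Net gain = 36 − 22.32 = 13.68. The private return per contributed unit (0.6200) is below 1, so free-riding is indeed the best response regardless of what the others do.

13.68 dollars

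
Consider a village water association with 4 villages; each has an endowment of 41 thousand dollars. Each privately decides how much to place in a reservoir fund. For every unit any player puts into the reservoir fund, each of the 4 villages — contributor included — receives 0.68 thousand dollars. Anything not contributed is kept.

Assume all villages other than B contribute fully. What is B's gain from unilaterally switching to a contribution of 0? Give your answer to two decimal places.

Switching from a contribution of 41 to 0 lets B keep an extra 41 thousand dollars, but lowers the reservoir fund by 41, which costs B their own share of that drop: 0.68 × 41 = 27.88.
Net gain = 41 − 27.88 = 13.12. The private return per contributed unit (0.68) is below 1, so free-riding is indeed the best response regardless of what the others do.

13.12 thousand dollars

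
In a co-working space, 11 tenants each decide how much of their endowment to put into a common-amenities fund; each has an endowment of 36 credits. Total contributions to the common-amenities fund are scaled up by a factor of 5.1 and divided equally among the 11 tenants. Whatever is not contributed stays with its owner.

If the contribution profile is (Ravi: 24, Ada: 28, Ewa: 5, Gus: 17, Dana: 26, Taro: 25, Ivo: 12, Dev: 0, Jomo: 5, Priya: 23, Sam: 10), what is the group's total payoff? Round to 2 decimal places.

1113.50 credits

Total contributed: 24 + 28 + 5 + 17 + 26 + 25 + 12 + 0 + 5 + 23 + 10 = 175; total kept: 11 × 36 − 175 = 221.
The common-amenities fund pays out 5.1 × 175 = 892.50 in aggregate.
Group total = 221 + 892.50 = 1113.50.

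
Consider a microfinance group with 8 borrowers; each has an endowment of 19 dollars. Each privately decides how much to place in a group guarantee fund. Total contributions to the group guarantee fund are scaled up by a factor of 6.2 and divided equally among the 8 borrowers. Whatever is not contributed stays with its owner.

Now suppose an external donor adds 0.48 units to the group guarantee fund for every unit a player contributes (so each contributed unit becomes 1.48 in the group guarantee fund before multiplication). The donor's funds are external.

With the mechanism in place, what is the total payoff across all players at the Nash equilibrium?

1394.75 dollars

The effective private return per unit is now 6.2 × 1.48 / 8 = 1.1470 > 1, so every player's dominant strategy flips to full contribution.
So the Nash equilibrium is full contribution by all 8; the group earns 6.2 × 1.48 × 152 = 1394.75.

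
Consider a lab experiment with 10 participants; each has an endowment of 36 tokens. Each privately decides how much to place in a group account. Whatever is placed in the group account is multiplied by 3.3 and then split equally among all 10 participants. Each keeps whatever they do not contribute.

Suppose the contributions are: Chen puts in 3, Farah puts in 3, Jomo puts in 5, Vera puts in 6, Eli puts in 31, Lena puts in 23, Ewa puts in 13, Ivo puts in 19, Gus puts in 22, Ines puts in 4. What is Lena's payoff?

55.57 tokens

Total contributed: 3 + 3 + 5 + 6 + 31 + 23 + 13 + 19 + 22 + 4 = 129.
Each receives 3.3 × 129 / 10 = 42.57 from the group account.
Lena keeps 36 − 23 = 13, so Lena's payoff is 13 + 42.57 = 55.57.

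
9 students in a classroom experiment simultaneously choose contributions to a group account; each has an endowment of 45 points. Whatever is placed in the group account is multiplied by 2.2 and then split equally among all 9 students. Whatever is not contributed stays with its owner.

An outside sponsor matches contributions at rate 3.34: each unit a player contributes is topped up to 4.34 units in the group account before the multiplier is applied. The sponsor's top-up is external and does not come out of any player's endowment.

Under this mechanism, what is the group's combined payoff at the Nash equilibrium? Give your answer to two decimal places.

Under the mechanism each unit contributed yields 2.2 × 4.34 / 9 = 1.0609 back to its contributor per unit of net cost, which exceeds 1, making full contribution the dominant choice for everyone.
So the Nash equilibrium is full contribution by all 9; the group earns 2.2 × 4.34 × 405 = 3866.94.

3866.94 points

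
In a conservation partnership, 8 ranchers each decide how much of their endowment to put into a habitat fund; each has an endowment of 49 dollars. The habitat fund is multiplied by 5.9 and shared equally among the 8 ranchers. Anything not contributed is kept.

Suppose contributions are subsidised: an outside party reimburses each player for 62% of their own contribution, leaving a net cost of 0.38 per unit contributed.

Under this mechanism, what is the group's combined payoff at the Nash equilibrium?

2555.84 dollars

Under the mechanism each unit contributed yields (5.9/8) / 0.38 = 1.9408 back to its contributor per unit of net cost, which exceeds 1, making full contribution the dominant choice for everyone.
So the Nash equilibrium is full contribution by all 8; the group earns 8 × (49 × 0.62 + 5.9 × 49) = 2555.84.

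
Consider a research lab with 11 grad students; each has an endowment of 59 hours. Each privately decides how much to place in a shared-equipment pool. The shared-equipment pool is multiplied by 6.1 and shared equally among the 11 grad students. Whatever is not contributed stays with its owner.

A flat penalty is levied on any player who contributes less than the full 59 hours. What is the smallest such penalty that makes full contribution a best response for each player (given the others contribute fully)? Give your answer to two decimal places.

Given the others contribute fully, the best deviation is to contribute 0 (any partial contribution still incurs the fine and gives up units whose private return 0.5545 is below 1).
Deviating from 59 to 0 saves 59 hours but forfeits the deviator's share of the drop in the shared-equipment pool: 6.1/11 × 59 = 32.72.
So the deviation gain is 59 − 32.72 = 26.28, and the fine must be at least 26.28 hours to wipe it out.

26.28 hours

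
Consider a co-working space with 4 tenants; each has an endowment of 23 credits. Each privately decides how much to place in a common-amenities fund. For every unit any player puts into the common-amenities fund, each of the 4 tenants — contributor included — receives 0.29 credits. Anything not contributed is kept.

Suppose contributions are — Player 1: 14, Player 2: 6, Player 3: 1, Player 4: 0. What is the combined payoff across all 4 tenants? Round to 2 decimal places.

95.36 credits

Total contributed: 14 + 6 + 1 + 0 = 21; total kept: 4 × 23 − 21 = 71.
The common-amenities fund pays out 0.29 × 4 × 21 = 24.36 in aggregate.
Group total = 71 + 24.36 = 95.36.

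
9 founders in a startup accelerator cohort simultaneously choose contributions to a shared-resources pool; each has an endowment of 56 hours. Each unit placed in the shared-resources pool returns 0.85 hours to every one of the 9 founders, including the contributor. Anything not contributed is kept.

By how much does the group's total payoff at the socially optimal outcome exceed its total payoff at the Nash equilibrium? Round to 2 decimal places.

3351.60 hours

The private return per contributed unit is 0.85 < 1, so contributing 0 is dominant for every player. At the Nash equilibrium everyone keeps their 56, and the group total is 9 × 56 = 504.
Each contributed unit returns 7.650 to the group as a whole (0.85 to each of 9 players), which exceeds 1, so the social optimum is full contribution: group total = 7.650 × 504 = 3855.60.
Efficiency loss = 3855.60 − 504 = 3351.60.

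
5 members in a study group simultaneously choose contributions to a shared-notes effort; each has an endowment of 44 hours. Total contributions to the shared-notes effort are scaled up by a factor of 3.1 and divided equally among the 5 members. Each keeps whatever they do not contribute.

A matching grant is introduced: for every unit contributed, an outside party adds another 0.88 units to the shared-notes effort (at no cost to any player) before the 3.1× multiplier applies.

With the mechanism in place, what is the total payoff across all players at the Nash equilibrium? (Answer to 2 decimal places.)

Under the mechanism each unit contributed yields 3.1 × 1.88 / 5 = 1.1656 back to its contributor per unit of net cost, which exceeds 1, making full contribution the dominant choice for everyone.
At the Nash equilibrium everyone contributes 44. Group total payoff = 3.1 × 1.88 × 220 = 1282.16.

1282.16 hours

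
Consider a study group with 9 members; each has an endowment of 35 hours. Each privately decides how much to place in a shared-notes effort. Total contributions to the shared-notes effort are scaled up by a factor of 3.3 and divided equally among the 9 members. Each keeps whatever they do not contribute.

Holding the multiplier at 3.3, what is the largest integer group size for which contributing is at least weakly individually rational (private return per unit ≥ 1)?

3

Private return per unit is 3.3/(group size), which is ≥ 1 whenever the group size is ≤ 3.3.
The largest such integer is 3.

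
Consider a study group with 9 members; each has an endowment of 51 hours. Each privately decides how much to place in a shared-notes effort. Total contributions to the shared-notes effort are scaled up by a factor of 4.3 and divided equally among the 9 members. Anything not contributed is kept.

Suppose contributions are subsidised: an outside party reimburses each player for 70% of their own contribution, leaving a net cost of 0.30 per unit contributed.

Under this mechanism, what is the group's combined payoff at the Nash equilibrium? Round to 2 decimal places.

With the mechanism, a contributed unit returns (4.3/9) / 0.30 = 1.5926 per unit of net cost to the contributor — now above 1 — so contributing fully is weakly dominant for every player.
At the Nash equilibrium everyone contributes 51. Group total payoff = 9 × (51 × 0.70 + 4.3 × 51) = 2295.00.

2295.00 hours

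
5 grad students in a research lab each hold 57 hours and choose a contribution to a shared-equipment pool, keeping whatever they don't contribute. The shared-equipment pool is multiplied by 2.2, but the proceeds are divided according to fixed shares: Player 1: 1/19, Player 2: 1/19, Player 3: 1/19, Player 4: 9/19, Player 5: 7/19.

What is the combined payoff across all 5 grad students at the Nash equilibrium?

353.40 hours

Each unit j contributes comes back to j as 2.2 × (j's share), so j prefers to contribute only if that share exceeds 1/2.2 = 0.4545; otherwise keeping the unit dominates.
The only share above 0.4545 is Player 4's 9/19, contributing 57; the remaining 4 contribute 0. Total contributed: 57.
The shared-equipment pool pays out 2.2 × 57 = 125.40 in total (split across the unequal shares, but the aggregate is all that matters for the group sum).
The 4 free-riders keep 57 each, adding 228. Group total = 228 + 125.40 = 353.40.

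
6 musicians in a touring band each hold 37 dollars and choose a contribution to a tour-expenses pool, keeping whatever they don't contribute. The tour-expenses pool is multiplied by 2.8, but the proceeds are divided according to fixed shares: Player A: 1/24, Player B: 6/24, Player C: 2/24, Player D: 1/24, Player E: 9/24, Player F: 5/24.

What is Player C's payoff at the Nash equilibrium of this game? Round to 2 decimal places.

45.63 dollars

Player j's private return per contributed unit is 2.8 × (j's share). Contributing is weakly dominant for j when that share is at least 1/2.8 = 0.3571, and contributing 0 is dominant otherwise.
The only share above 0.3571 is Player E's 9/24, contributing 37; the remaining 5 contribute 0. Total contributed: 37.
Player C keeps 37 and receives 2.8 × 37 × 2/24 = 8.63 from the tour-expenses pool, for a payoff of 45.63.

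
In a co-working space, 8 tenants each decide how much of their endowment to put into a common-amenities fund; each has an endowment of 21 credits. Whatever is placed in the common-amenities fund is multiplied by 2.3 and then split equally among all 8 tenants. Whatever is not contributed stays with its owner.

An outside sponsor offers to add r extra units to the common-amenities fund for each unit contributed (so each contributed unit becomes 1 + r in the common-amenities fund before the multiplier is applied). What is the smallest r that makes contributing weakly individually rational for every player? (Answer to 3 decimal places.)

With matching at rate r, one contributed unit becomes (1 + r) in the common-amenities fund and returns 2.3 × (1 + r) / 8 to the contributor.
Setting this equal to 1: 1 + r = 8/2.3 = 3.4783.
So the minimum matching rate is r = 3.4783 − 1 = 2.478.

2.478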